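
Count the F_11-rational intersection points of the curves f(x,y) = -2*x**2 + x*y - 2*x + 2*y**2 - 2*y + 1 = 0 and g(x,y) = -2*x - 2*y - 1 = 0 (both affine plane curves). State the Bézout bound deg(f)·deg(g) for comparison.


Common zeros: {(8, 8), (10, 6)}; count = 2; Bézout bound = 2.

deg(f) = 2, deg(g) = 1, so Bézout bound = 2.
Scan x ∈ F_11. For each x, list the y ∈ F_11 with f(x, y) ≡ 0 and those with g(x, y) ≡ 0 (mod 11); the common zeros in that column are the intersection.
  x = 0: f ≡ 0 at y ∈ ∅; g ≡ 0 at y ∈ {5}; common: ∅.
  x = 1: f ≡ 0 at y ∈ {7, 10}; g ≡ 0 at y ∈ {4}; common: ∅.
  x = 2: f ≡ 0 at y ∈ {0}; g ≡ 0 at y ∈ {3}; common: ∅.
  x = 3: f ≡ 0 at y ∈ {6, 10}; g ≡ 0 at y ∈ {2}; common: ∅.
  x = 4: f ≡ 0 at y ∈ ∅; g ≡ 0 at y ∈ {1}; common: ∅.
  x = 5: f ≡ 0 at y ∈ ∅; g ≡ 0 at y ∈ {0}; common: ∅.
  x = 6: f ≡ 0 at y ∈ {1, 8}; g ≡ 0 at y ∈ {10}; common: ∅.
  x = 7: f ≡ 0 at y ∈ {7}; g ≡ 0 at y ∈ {9}; common: ∅.
  x = 8: f ≡ 0 at y ∈ {0, 8}; g ≡ 0 at y ∈ {8}; common: {8}.
  x = 9: f ≡ 0 at y ∈ ∅; g ≡ 0 at y ∈ {7}; common: ∅.
  x = 10: f ≡ 0 at y ∈ {1, 6}; g ≡ 0 at y ∈ {6}; common: {6}.
Collecting: common zeros = {(8, 8), (10, 6)}, so the count is 2.
Comparison with the Bézout bound: 2 ≤ 2 = deg(f)·deg(g), as expected for curves with no common component (the bound is attained).


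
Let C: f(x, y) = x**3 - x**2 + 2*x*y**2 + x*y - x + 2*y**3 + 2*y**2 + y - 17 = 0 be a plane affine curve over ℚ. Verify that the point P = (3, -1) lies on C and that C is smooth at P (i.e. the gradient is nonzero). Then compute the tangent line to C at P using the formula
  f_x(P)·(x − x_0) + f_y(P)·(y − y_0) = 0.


Tangent line at P: 21*x - 6*y - 69 = 0.

Step 1: f(3, -1) = 0, so P lies on C.
Step 2: partial derivatives
  f_x(x, y) = 3*x**2 - 2*x + 2*y**2 + y - 1, f_y(x, y) = 4*x*y + x + 6*y**2 + 4*y + 1.
  f_x(P) = 21, f_y(P) = -6 (gradient nonzero, so P is smooth).
Step 3: tangent line at P: 21·(x − 3) + -6·(y − -1) = 0.
Expanding: 21*x - 6*y - 69 = 0.


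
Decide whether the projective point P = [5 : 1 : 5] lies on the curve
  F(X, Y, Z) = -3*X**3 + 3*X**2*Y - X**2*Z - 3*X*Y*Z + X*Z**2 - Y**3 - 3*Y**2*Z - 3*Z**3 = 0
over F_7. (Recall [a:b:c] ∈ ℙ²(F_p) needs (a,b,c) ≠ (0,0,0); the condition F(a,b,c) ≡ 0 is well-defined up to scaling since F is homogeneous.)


F(5,1,5) ≡ 4 (mod 7); P is NOT on the curve.

Evaluate F(5, 1, 5) term-by-term (mod 7).
  -3*X**3 ↦ -3·125·1·1 = -375
  3*X**2*Y ↦ 3·25·1·1 = 75
  -X**2*Z ↦ -1·25·1·5 = -125
  -3*X*Y*Z ↦ -3·5·1·5 = -75
  X*Z**2 ↦ 1·5·1·25 = 125
  -Y**3 ↦ -1·1·1·1 = -1
  -3*Y**2*Z ↦ -3·1·1·5 = -15
  -3*Z**3 ↦ -3·1·1·125 = -375
Sum: F(5, 1, 5) = (-375) + (75) + (-125) + (-75) + (125) + (-1) + (-15) + (-375) = -766.
Reducing mod 7: -766 ≡ 4 (mod 7).
Since F(a, b, c) ≡ 4 ≠ 0 (mod 7), P does NOT lie on the curve.


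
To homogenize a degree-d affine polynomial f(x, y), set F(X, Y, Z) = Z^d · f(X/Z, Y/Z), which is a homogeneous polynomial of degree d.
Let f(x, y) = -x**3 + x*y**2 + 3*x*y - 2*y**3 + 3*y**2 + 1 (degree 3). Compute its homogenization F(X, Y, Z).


F(X, Y, Z) = -X**3 + X*Y**2 + 3*X*Y*Z - 2*Y**3 + 3*Y**2*Z + Z**3

deg(f) = 3.
Substitute x = X/Z, y = Y/Z into f, then multiply by Z^3.
  monomial -1·x^3·y^0 ↦ -1·X^3·Y^0·Z^0.
  monomial 1·x^1·y^2 ↦ 1·X^1·Y^2·Z^0.
  monomial 3·x^1·y^1 ↦ 3·X^1·Y^1·Z^1.
  monomial -2·x^0·y^3 ↦ -2·X^0·Y^3·Z^0.
  monomial 3·x^0·y^2 ↦ 3·X^0·Y^2·Z^1.
  monomial 1·x^0·y^0 ↦ 1·X^0·Y^0·Z^3.
Collecting: F(X, Y, Z) = -X**3 + X*Y**2 + 3*X*Y*Z - 2*Y**3 + 3*Y**2*Z + Z**3.


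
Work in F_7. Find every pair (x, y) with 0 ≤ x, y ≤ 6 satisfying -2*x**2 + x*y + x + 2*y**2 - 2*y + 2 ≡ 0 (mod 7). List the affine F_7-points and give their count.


Affine F_7-points: {(0, 3), (0, 5), (1, 2), (2, 3), (2, 4), (3, 5), (4, 2), (4, 4)}; count = 8.

For each of the 49 pairs (x, y) ∈ F_7², evaluate f(x, y) mod 7. Record the zeros.
  x = 0: [0↦2, 1↦2, 2↦6, 3↦0, 4↦5, 5↦0, 6↦6]  zeros at y ∈ {3, 5}
  x = 1: [0↦1, 1↦2, 2↦0, 3↦2, 4↦1, 5↦4, 6↦4]  zeros at y ∈ {2}
  x = 2: [0↦3, 1↦5, 2↦4, 3↦0, 4↦0, 5↦4, 6↦5]  zeros at y ∈ {3, 4}
  x = 3: [0↦1, 1↦4, 2↦4, 3↦1, 4↦2, 5↦0, 6↦2]  zeros at y ∈ {5}
  x = 4: [0↦2, 1↦6, 2↦0, 3↦5, 4↦0, 5↦6, 6↦2]  zeros at y ∈ {2, 4}
  x = 5: [0↦6, 1↦4, 2↦6, 3↦5, 4↦1, 5↦1, 6↦5]  zeros at y ∈ ∅
  x = 6: [0↦6, 1↦5, 2↦1, 3↦1, 4↦5, 5↦6, 6↦4]  zeros at y ∈ ∅
Collecting zeros: affine points = {(0, 3), (0, 5), (1, 2), (2, 3), (2, 4), (3, 5), (4, 2), (4, 4)}.
Total count |C(F_7)_aff| = 8.


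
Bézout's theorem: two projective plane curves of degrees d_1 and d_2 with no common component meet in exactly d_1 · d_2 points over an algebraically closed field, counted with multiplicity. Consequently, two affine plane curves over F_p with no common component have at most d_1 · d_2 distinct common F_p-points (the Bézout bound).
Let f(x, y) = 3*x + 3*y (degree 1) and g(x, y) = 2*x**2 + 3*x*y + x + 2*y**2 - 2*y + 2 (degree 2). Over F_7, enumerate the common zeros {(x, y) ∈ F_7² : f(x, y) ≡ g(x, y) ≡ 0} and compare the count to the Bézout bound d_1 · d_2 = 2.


Common zeros: {(5, 2), (6, 1)}; count = 2; Bézout bound = 2.

deg(f) = 1, deg(g) = 2, so Bézout bound = 2.
Scan x ∈ F_7. For each x, list the y ∈ F_7 with f(x, y) ≡ 0 and those with g(x, y) ≡ 0 (mod 7); the common zeros in that column are the intersection.
  x = 0: f ≡ 0 at y ∈ {0}; g ≡ 0 at y ∈ {3, 5}; common: ∅.
  x = 1: f ≡ 0 at y ∈ {6}; g ≡ 0 at y ∈ ∅; common: ∅.
  x = 2: f ≡ 0 at y ∈ {5}; g ≡ 0 at y ∈ {2, 3}; common: ∅.
  x = 3: f ≡ 0 at y ∈ {4}; g ≡ 0 at y ∈ ∅; common: ∅.
  x = 4: f ≡ 0 at y ∈ {3}; g ≡ 0 at y ∈ ∅; common: ∅.
  x = 5: f ≡ 0 at y ∈ {2}; g ≡ 0 at y ∈ {2}; common: {2}.
  x = 6: f ≡ 0 at y ∈ {1}; g ≡ 0 at y ∈ {1, 5}; common: {1}.
Collecting: common zeros = {(5, 2), (6, 1)}, so the count is 2.
Comparison with the Bézout bound: 2 ≤ 2 = deg(f)·deg(g), as expected for curves with no common component (the bound is attained).


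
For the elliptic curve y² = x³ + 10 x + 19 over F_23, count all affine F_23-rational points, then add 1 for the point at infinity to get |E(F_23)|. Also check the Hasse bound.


Affine points = {(2, 1), (2, 22), (4, 10), (4, 13), (7, 8), (7, 15), (8, 6), (8, 17), (12, 2), (12, 21), (13, 0), (15, 5), (15, 18), (20, 10), (20, 13), (22, 10), (22, 13)}; affine count = 17; |E(F_23)| = 18.

Discriminant check: Δ ∝ 4a³ + 27b² = 4·10³ + 27·19² = 4·1000 + 27·361 ≡ 16 (mod 23). Nonzero ⇒ E is nonsingular.
For each x ∈ F_23, compute rhs = x³ + 10·x + 19 mod 23, then count y ∈ F_23 with y² ≡ rhs.
  x = 0: rhs = 19, matching y values: none (0 points).
  x = 1: rhs = 7, matching y values: none (0 points).
  x = 2: rhs = 1, matching y values: 1, 22 (2 points).
  x = 3: rhs = 7, matching y values: none (0 points).
  x = 4: rhs = 8, matching y values: 10, 13 (2 points).
  x = 5: rhs = 10, matching y values: none (0 points).
  x = 6: rhs = 19, matching y values: none (0 points).
  x = 7: rhs = 18, matching y values: 8, 15 (2 points).
  x = 8: rhs = 13, matching y values: 6, 17 (2 points).
  x = 9: rhs = 10, matching y values: none (0 points).
  x = 10: rhs = 15, matching y values: none (0 points).
  x = 11: rhs = 11, matching y values: none (0 points).
  x = 12: rhs = 4, matching y values: 2, 21 (2 points).
  x = 13: rhs = 0, matching y values: 0 (1 points).
  x = 14: rhs = 5, matching y values: none (0 points).
  x = 15: rhs = 2, matching y values: 5, 18 (2 points).
  x = 16: rhs = 20, matching y values: none (0 points).
  x = 17: rhs = 19, matching y values: none (0 points).
  x = 18: rhs = 5, matching y values: none (0 points).
  x = 19: rhs = 7, matching y values: none (0 points).
  x = 20: rhs = 8, matching y values: 10, 13 (2 points).
  x = 21: rhs = 14, matching y values: none (0 points).
  x = 22: rhs = 8, matching y values: 10, 13 (2 points).
Total affine count: 17.
Full point count |E(F_23)| = 17 + 1 = 18.
Hasse bound: |18 − (23+1)| = |-6| = 6 ≤ 2√23 ≈ 9.5917 ✓.


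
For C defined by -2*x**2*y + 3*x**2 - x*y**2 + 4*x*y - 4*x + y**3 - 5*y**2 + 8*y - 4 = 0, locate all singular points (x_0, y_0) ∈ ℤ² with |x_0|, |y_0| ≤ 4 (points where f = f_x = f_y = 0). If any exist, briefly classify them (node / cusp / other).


Singular points: {(0, 2)}; classification: node.

Compute partial derivatives:
  f_x = -4*x*y + 6*x - y**2 + 4*y - 4.
  f_y = -2*x**2 - 2*x*y + 4*x + 3*y**2 - 10*y + 8.
Scan x_0 ∈ {−4, ..., 4}. For each x_0, f_y(x_0, y) is a polynomial in y; find its integer roots y ∈ {−4, ..., 4}, then test f_x and f at those candidates.
  x = -4: f_y(-4, y) = 3*y**2 - 2*y - 40; vanishes at y ∈ {4}. (-4, 4): f_x = 36 ≠ 0.
  x = -3: f_y(-3, y) = 3*y**2 - 4*y - 22; no integer root y with |y| ≤ 4.
  x = -2: f_y(-2, y) = 3*y**2 - 6*y - 8; no integer root y with |y| ≤ 4.
  x = -1: f_y(-1, y) = 3*y**2 - 8*y + 2; no integer root y with |y| ≤ 4.
  x = 0: f_y(0, y) = 3*y**2 - 10*y + 8; vanishes at y ∈ {2}. (0, 2): f_x = 0, f = 0 — SINGULAR.
  x = 1: f_y(1, y) = 3*y**2 - 12*y + 10; no integer root y with |y| ≤ 4.
  x = 2: f_y(2, y) = 3*y**2 - 14*y + 8; vanishes at y ∈ {4}. (2, 4): f_x = -24 ≠ 0.
  x = 3: f_y(3, y) = 3*y**2 - 16*y + 2; no integer root y with |y| ≤ 4.
  x = 4: f_y(4, y) = 3*y**2 - 18*y - 8; no integer root y with |y| ≤ 4.
Only singular point on the grid: (0, 2).
Classify: substitute x = 0 + u, y = 2 + v and expand: f = -2*u**2*v - u**2 - u*v**2 + v**3 + v**2.
No constant or linear terms (consistent with a singular point). Quadratic part: -u**2 + v**2. Cubic part: -2*u**2*v - u*v**2 + v**3.
The quadratic part v**2 - u**2 = (v − u)(v + u) splits into two distinct linear factors, so there are two distinct tangent lines y − 2 = ±(x − 0) — this is a node (ordinary double point).
Classification: node.


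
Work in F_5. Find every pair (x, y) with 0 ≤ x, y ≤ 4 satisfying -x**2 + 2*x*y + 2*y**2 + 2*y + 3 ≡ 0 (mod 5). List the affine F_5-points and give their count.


Affine F_5-points: {(0, 2), (1, 4), (2, 3), (2, 4), (4, 2), (4, 3)}; count = 6.

For each of the 25 pairs (x, y) ∈ F_5², evaluate f(x, y) mod 5. Record the zeros.
  x = 0: [0↦3, 1↦2, 2↦0, 3↦2, 4↦3]  zeros at y ∈ {2}
  x = 1: [0↦2, 1↦3, 2↦3, 3↦2, 4↦0]  zeros at y ∈ {4}
  x = 2: [0↦4, 1↦2, 2↦4, 3↦0, 4↦0]  zeros at y ∈ {3, 4}
  x = 3: [0↦4, 1↦4, 2↦3, 3↦1, 4↦3]  zeros at y ∈ ∅
  x = 4: [0↦2, 1↦4, 2↦0, 3↦0, 4↦4]  zeros at y ∈ {2, 3}
Collecting zeros: affine points = {(0, 2), (1, 4), (2, 3), (2, 4), (4, 2), (4, 3)}.
Total count |C(F_5)_aff| = 6.


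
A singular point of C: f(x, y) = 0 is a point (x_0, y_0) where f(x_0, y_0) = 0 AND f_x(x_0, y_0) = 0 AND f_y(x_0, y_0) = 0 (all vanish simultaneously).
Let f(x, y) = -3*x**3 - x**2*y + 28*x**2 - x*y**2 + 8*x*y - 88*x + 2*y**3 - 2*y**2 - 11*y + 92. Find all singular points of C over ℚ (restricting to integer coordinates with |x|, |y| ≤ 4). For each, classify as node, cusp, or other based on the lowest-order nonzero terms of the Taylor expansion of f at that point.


Singular points: {(3, 1)}; classification: cusp.

Compute partial derivatives:
  f_x = -9*x**2 - 2*x*y + 56*x - y**2 + 8*y - 88.
  f_y = -x**2 - 2*x*y + 8*x + 6*y**2 - 4*y - 11.
Scan x_0 ∈ {−4, ..., 4}. For each x_0, f_y(x_0, y) is a polynomial in y; find its integer roots y ∈ {−4, ..., 4}, then test f_x and f at those candidates.
  x = -4: f_y(-4, y) = 6*y**2 + 4*y - 59; no integer root y with |y| ≤ 4.
  x = -3: f_y(-3, y) = 6*y**2 + 2*y - 44; no integer root y with |y| ≤ 4.
  x = -2: f_y(-2, y) = 6*y**2 - 31; no integer root y with |y| ≤ 4.
  x = -1: f_y(-1, y) = 6*y**2 - 2*y - 20; vanishes at y ∈ {2}. (-1, 2): f_x = -137 ≠ 0.
  x = 0: f_y(0, y) = 6*y**2 - 4*y - 11; no integer root y with |y| ≤ 4.
  x = 1: f_y(1, y) = 6*y**2 - 6*y - 4; no integer root y with |y| ≤ 4.
  x = 2: f_y(2, y) = 6*y**2 - 8*y + 1; no integer root y with |y| ≤ 4.
  x = 3: f_y(3, y) = 6*y**2 - 10*y + 4; vanishes at y ∈ {1}. (3, 1): f_x = 0, f = 0 — SINGULAR.
  x = 4: f_y(4, y) = 6*y**2 - 12*y + 5; no integer root y with |y| ≤ 4.
Only singular point on the grid: (3, 1).
Classify: substitute x = 3 + u, y = 1 + v and expand: f = -3*u**3 - u**2*v - u*v**2 + 2*v**3 + v**2.
No constant or linear terms (consistent with a singular point). Quadratic part: v**2. Cubic part: -3*u**3 - u**2*v - u*v**2 + 2*v**3.
The quadratic part v**2 is a perfect square, so there is a single (double) tangent line v = 0, i.e. y = 1. Restricting the cubic part to that line (v = 0) leaves -3*u**3 ≠ 0, so f is not divisible by v and the branch is v² ≈ 3*u**3 to lowest order — this is a cusp.
Classification: cusp.


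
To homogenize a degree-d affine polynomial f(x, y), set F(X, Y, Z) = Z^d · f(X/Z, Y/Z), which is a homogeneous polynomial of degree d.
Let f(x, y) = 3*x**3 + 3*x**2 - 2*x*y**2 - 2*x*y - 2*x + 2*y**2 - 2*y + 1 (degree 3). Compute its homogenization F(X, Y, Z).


F(X, Y, Z) = 3*X**3 + 3*X**2*Z - 2*X*Y**2 - 2*X*Y*Z - 2*X*Z**2 + 2*Y**2*Z - 2*Y*Z**2 + Z**3

deg(f) = 3.
Substitute x = X/Z, y = Y/Z into f, then multiply by Z^3.
  monomial 3·x^3·y^0 ↦ 3·X^3·Y^0·Z^0.
  monomial 3·x^2·y^0 ↦ 3·X^2·Y^0·Z^1.
  monomial -2·x^1·y^2 ↦ -2·X^1·Y^2·Z^0.
  monomial -2·x^1·y^1 ↦ -2·X^1·Y^1·Z^1.
  monomial -2·x^1·y^0 ↦ -2·X^1·Y^0·Z^2.
  monomial 2·x^0·y^2 ↦ 2·X^0·Y^2·Z^1.
  monomial -2·x^0·y^1 ↦ -2·X^0·Y^1·Z^2.
  monomial 1·x^0·y^0 ↦ 1·X^0·Y^0·Z^3.
Collecting: F(X, Y, Z) = 3*X**3 + 3*X**2*Z - 2*X*Y**2 - 2*X*Y*Z - 2*X*Z**2 + 2*Y**2*Z - 2*Y*Z**2 + Z**3.


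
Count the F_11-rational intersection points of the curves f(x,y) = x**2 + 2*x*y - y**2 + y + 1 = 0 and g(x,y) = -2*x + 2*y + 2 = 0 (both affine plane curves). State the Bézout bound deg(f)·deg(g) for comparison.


Common zeros: {(6, 5), (10, 9)}; count = 2; Bézout bound = 2.

deg(f) = 2, deg(g) = 1, so Bézout bound = 2.
Scan x ∈ F_11. For each x, list the y ∈ F_11 with f(x, y) ≡ 0 and those with g(x, y) ≡ 0 (mod 11); the common zeros in that column are the intersection.
  x = 0: f ≡ 0 at y ∈ {4, 8}; g ≡ 0 at y ∈ {10}; common: ∅.
  x = 1: f ≡ 0 at y ∈ ∅; g ≡ 0 at y ∈ {0}; common: ∅.
  x = 2: f ≡ 0 at y ∈ {2, 3}; g ≡ 0 at y ∈ {1}; common: ∅.
  x = 3: f ≡ 0 at y ∈ {3, 4}; g ≡ 0 at y ∈ {2}; common: ∅.
  x = 4: f ≡ 0 at y ∈ ∅; g ≡ 0 at y ∈ {3}; common: ∅.
  x = 5: f ≡ 0 at y ∈ {2, 9}; g ≡ 0 at y ∈ {4}; common: ∅.
  x = 6: f ≡ 0 at y ∈ {5, 8}; g ≡ 0 at y ∈ {5}; common: {5}.
  x = 7: f ≡ 0 at y ∈ ∅; g ≡ 0 at y ∈ {6}; common: ∅.
  x = 8: f ≡ 0 at y ∈ ∅; g ≡ 0 at y ∈ {7}; common: ∅.
  x = 9: f ≡ 0 at y ∈ ∅; g ≡ 0 at y ∈ {8}; common: ∅.
  x = 10: f ≡ 0 at y ∈ {1, 9}; g ≡ 0 at y ∈ {9}; common: {9}.
Collecting: common zeros = {(6, 5), (10, 9)}, so the count is 2.
Comparison with the Bézout bound: 2 ≤ 2 = deg(f)·deg(g), as expected for curves with no common component (the bound is attained).


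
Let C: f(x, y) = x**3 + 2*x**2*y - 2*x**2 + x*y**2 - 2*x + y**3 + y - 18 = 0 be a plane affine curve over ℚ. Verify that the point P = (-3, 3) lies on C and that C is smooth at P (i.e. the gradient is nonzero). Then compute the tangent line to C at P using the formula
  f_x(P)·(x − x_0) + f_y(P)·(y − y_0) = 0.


Tangent line at P: 10*x + 28*y - 54 = 0.

Step 1: f(-3, 3) = 0, so P lies on C.
Step 2: partial derivatives
  f_x(x, y) = 3*x**2 + 4*x*y - 4*x + y**2 - 2, f_y(x, y) = 2*x**2 + 2*x*y + 3*y**2 + 1.
  f_x(P) = 10, f_y(P) = 28 (gradient nonzero, so P is smooth).
Step 3: tangent line at P: 10·(x − -3) + 28·(y − 3) = 0.
Expanding: 10*x + 28*y - 54 = 0.


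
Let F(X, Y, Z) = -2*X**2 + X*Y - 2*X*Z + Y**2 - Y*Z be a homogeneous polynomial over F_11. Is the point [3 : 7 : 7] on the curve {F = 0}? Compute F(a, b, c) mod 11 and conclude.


F(3,7,7) ≡ 5 (mod 11); P is NOT on the curve.

Evaluate F(3, 7, 7) term-by-term (mod 11).
  -2*X**2 ↦ -2·9·1·1 = -18
  X*Y ↦ 1·3·7·1 = 21
  -2*X*Z ↦ -2·3·1·7 = -42
  Y**2 ↦ 1·1·49·1 = 49
  -Y*Z ↦ -1·1·7·7 = -49
Sum: F(3, 7, 7) = (-18) + (21) + (-42) + (49) + (-49) = -39.
Reducing mod 11: -39 ≡ 5 (mod 11).
Since F(a, b, c) ≡ 5 ≠ 0 (mod 11), P does NOT lie on the curve.


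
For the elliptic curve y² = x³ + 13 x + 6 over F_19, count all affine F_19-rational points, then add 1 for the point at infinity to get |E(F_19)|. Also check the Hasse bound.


Affine points = {(0, 5), (0, 14), (1, 1), (1, 18), (5, 5), (5, 14), (9, 4), (9, 15), (11, 6), (11, 13), (12, 3), (12, 16), (13, 4), (13, 15), (14, 5), (14, 14), (15, 2), (15, 17), (16, 4), (16, 15), (18, 7), (18, 12)}; affine count = 22; |E(F_19)| = 23.

Discriminant check: Δ ∝ 4a³ + 27b² = 4·13³ + 27·6² = 4·2197 + 27·36 ≡ 13 (mod 19). Nonzero ⇒ E is nonsingular.
For each x ∈ F_19, compute rhs = x³ + 13·x + 6 mod 19, then count y ∈ F_19 with y² ≡ rhs.
  x = 0: rhs = 6, matching y values: 5, 14 (2 points).
  x = 1: rhs = 1, matching y values: 1, 18 (2 points).
  x = 2: rhs = 2, matching y values: none (0 points).
  x = 3: rhs = 15, matching y values: none (0 points).
  x = 4: rhs = 8, matching y values: none (0 points).
  x = 5: rhs = 6, matching y values: 5, 14 (2 points).
  x = 6: rhs = 15, matching y values: none (0 points).
  x = 7: rhs = 3, matching y values: none (0 points).
  x = 8: rhs = 14, matching y values: none (0 points).
  x = 9: rhs = 16, matching y values: 4, 15 (2 points).
  x = 10: rhs = 15, matching y values: none (0 points).
  x = 11: rhs = 17, matching y values: 6, 13 (2 points).
  x = 12: rhs = 9, matching y values: 3, 16 (2 points).
  x = 13: rhs = 16, matching y values: 4, 15 (2 points).
  x = 14: rhs = 6, matching y values: 5, 14 (2 points).
  x = 15: rhs = 4, matching y values: 2, 17 (2 points).
  x = 16: rhs = 16, matching y values: 4, 15 (2 points).
  x = 17: rhs = 10, matching y values: none (0 points).
  x = 18: rhs = 11, matching y values: 7, 12 (2 points).
Total affine count: 22.
Full point count |E(F_19)| = 22 + 1 = 23.
Hasse bound: |23 − (19+1)| = |3| = 3 ≤ 2√19 ≈ 8.7178 ✓.


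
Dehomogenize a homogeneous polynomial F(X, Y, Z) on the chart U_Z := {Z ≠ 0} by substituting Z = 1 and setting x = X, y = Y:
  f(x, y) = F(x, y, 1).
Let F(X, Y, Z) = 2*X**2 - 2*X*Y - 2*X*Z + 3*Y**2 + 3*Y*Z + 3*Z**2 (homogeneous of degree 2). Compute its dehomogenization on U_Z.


f(x, y) = 2*x**2 - 2*x*y - 2*x + 3*y**2 + 3*y + 3

On U_Z we set Z = 1. Each monomial c·X^i·Y^j·Z^k in F becomes c·x^i·y^j·1^k = c·x^i·y^j.
Substituting Z = 1: F(X, Y, 1) = 2*x**2 - 2*x*y - 2*x + 3*y**2 + 3*y + 3.
Note: deg(f) ≤ deg(F) = 2; strict inequality happens when F is divisible by Z (lost terms).


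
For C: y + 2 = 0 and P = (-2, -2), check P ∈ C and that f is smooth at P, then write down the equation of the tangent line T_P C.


Tangent line at P: y + 2 = 0.

Step 1: f(-2, -2) = 0, so P lies on C.
Step 2: partial derivatives
  f_x(x, y) = 0, f_y(x, y) = 1.
  f_x(P) = 0, f_y(P) = 1 (gradient nonzero, so P is smooth).
Step 3: tangent line at P: 0·(x − -2) + 1·(y − -2) = 0.
Expanding: y + 2 = 0.


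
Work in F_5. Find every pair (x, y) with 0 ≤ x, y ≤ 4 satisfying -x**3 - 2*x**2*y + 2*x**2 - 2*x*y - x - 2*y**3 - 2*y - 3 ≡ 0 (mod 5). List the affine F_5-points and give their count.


Affine F_5-points: {(1, 3), (1, 4), (2, 0), (3, 0), (4, 4)}; count = 5.

For each of the 25 pairs (x, y) ∈ F_5², evaluate f(x, y) mod 5. Record the zeros.
  x = 0: [0↦2, 1↦3, 2↦2, 3↦2, 4↦1]  zeros at y ∈ ∅
  x = 1: [0↦2, 1↦4, 2↦4, 3↦0, 4↦0]  zeros at y ∈ {3, 4}
  x = 2: [0↦0, 1↦4, 2↦1, 3↦4, 4↦1]  zeros at y ∈ {0}
  x = 3: [0↦0, 1↦2, 2↦2, 3↦3, 4↦3]  zeros at y ∈ {0}
  x = 4: [0↦1, 1↦2, 2↦1, 3↦1, 4↦0]  zeros at y ∈ {4}
Collecting zeros: affine points = {(1, 3), (1, 4), (2, 0), (3, 0), (4, 4)}.
Total count |C(F_5)_aff| = 5.


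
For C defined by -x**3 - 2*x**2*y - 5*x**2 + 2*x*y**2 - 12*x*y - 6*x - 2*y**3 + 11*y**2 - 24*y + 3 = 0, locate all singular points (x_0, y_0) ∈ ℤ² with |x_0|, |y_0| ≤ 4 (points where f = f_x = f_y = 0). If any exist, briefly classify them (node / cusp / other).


Singular points: {(-2, 1)}; classification: node.

Compute partial derivatives:
  f_x = -3*x**2 - 4*x*y - 10*x + 2*y**2 - 12*y - 6.
  f_y = -2*x**2 + 4*x*y - 12*x - 6*y**2 + 22*y - 24.
Scan x_0 ∈ {−4, ..., 4}. For each x_0, f_y(x_0, y) is a polynomial in y; find its integer roots y ∈ {−4, ..., 4}, then test f_x and f at those candidates.
  x = -4: f_y(-4, y) = -6*y**2 + 6*y - 8; no integer root y with |y| ≤ 4.
  x = -3: f_y(-3, y) = -6*y**2 + 10*y - 6; no integer root y with |y| ≤ 4.
  x = -2: f_y(-2, y) = -6*y**2 + 14*y - 8; vanishes at y ∈ {1}. (-2, 1): f_x = 0, f = 0 — SINGULAR.
  x = -1: f_y(-1, y) = -6*y**2 + 18*y - 14; no integer root y with |y| ≤ 4.
  x = 0: f_y(0, y) = -6*y**2 + 22*y - 24; no integer root y with |y| ≤ 4.
  x = 1: f_y(1, y) = -6*y**2 + 26*y - 38; no integer root y with |y| ≤ 4.
  x = 2: f_y(2, y) = -6*y**2 + 30*y - 56; no integer root y with |y| ≤ 4.
  x = 3: f_y(3, y) = -6*y**2 + 34*y - 78; no integer root y with |y| ≤ 4.
  x = 4: f_y(4, y) = -6*y**2 + 38*y - 104; no integer root y with |y| ≤ 4.
Only singular point on the grid: (-2, 1).
Classify: substitute x = -2 + u, y = 1 + v and expand: f = -u**3 - 2*u**2*v - u**2 + 2*u*v**2 - 2*v**3 + v**2.
No constant or linear terms (consistent with a singular point). Quadratic part: -u**2 + v**2. Cubic part: -u**3 - 2*u**2*v + 2*u*v**2 - 2*v**3.
The quadratic part v**2 - u**2 = (v − u)(v + u) splits into two distinct linear factors, so there are two distinct tangent lines y − 1 = ±(x − -2) — this is a node (ordinary double point).
Classification: node.


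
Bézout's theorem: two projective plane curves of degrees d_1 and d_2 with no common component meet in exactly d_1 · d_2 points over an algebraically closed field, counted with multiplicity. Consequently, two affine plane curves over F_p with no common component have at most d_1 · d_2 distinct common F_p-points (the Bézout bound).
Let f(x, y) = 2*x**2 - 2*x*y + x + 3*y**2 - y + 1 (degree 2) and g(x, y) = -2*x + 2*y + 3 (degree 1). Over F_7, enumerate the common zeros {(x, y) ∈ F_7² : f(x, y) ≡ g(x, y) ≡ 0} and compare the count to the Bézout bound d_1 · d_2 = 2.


Common zeros: {(4, 6), (5, 0)}; count = 2; Bézout bound = 2.

deg(f) = 2, deg(g) = 1, so Bézout bound = 2.
Scan x ∈ F_7. For each x, list the y ∈ F_7 with f(x, y) ≡ 0 and those with g(x, y) ≡ 0 (mod 7); the common zeros in that column are the intersection.
  x = 0: f ≡ 0 at y ∈ ∅; g ≡ 0 at y ∈ {2}; common: ∅.
  x = 1: f ≡ 0 at y ∈ ∅; g ≡ 0 at y ∈ {3}; common: ∅.
  x = 2: f ≡ 0 at y ∈ ∅; g ≡ 0 at y ∈ {4}; common: ∅.
  x = 3: f ≡ 0 at y ∈ {3, 4}; g ≡ 0 at y ∈ {5}; common: ∅.
  x = 4: f ≡ 0 at y ∈ {4, 6}; g ≡ 0 at y ∈ {6}; common: {6}.
  x = 5: f ≡ 0 at y ∈ {0, 6}; g ≡ 0 at y ∈ {0}; common: {0}.
  x = 6: f ≡ 0 at y ∈ ∅; g ≡ 0 at y ∈ {1}; common: ∅.
Collecting: common zeros = {(4, 6), (5, 0)}, so the count is 2.
Comparison with the Bézout bound: 2 ≤ 2 = deg(f)·deg(g), as expected for curves with no common component (the bound is attained).


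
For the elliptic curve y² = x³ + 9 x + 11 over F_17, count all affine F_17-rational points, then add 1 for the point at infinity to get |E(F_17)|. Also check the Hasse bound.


Affine points = {(1, 2), (1, 15), (4, 3), (4, 14), (6, 3), (6, 14), (7, 3), (7, 14), (8, 0), (10, 8), (10, 9), (11, 8), (11, 9), (13, 8), (13, 9), (14, 5), (14, 12), (15, 6), (15, 11), (16, 1), (16, 16)}; affine count = 21; |E(F_17)| = 22.

Discriminant check: Δ ∝ 4a³ + 27b² = 4·9³ + 27·11² = 4·729 + 27·121 ≡ 12 (mod 17). Nonzero ⇒ E is nonsingular.
For each x ∈ F_17, compute rhs = x³ + 9·x + 11 mod 17, then count y ∈ F_17 with y² ≡ rhs.
  x = 0: rhs = 11, matching y values: none (0 points).
  x = 1: rhs = 4, matching y values: 2, 15 (2 points).
  x = 2: rhs = 3, matching y values: none (0 points).
  x = 3: rhs = 14, matching y values: none (0 points).
  x = 4: rhs = 9, matching y values: 3, 14 (2 points).
  x = 5: rhs = 11, matching y values: none (0 points).
  x = 6: rhs = 9, matching y values: 3, 14 (2 points).
  x = 7: rhs = 9, matching y values: 3, 14 (2 points).
  x = 8: rhs = 0, matching y values: 0 (1 points).
  x = 9: rhs = 5, matching y values: none (0 points).
  x = 10: rhs = 13, matching y values: 8, 9 (2 points).
  x = 11: rhs = 13, matching y values: 8, 9 (2 points).
  x = 12: rhs = 11, matching y values: none (0 points).
  x = 13: rhs = 13, matching y values: 8, 9 (2 points).
  x = 14: rhs = 8, matching y values: 5, 12 (2 points).
  x = 15: rhs = 2, matching y values: 6, 11 (2 points).
  x = 16: rhs = 1, matching y values: 1, 16 (2 points).
Total affine count: 21.
Full point count |E(F_17)| = 21 + 1 = 22.
Hasse bound: |22 − (17+1)| = |4| = 4 ≤ 2√17 ≈ 8.2462 ✓.


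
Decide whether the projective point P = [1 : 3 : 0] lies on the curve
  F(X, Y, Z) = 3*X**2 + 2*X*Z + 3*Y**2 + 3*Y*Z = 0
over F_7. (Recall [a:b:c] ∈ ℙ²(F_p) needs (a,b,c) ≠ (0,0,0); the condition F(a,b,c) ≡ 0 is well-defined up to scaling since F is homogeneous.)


F(1,3,0) ≡ 2 (mod 7); P is NOT on the curve.

Evaluate F(1, 3, 0) term-by-term (mod 7).
  3*X**2 ↦ 3·1·1·1 = 3
  2*X*Z ↦ 2·1·1·0 = 0
  3*Y**2 ↦ 3·1·9·1 = 27
  3*Y*Z ↦ 3·1·3·0 = 0
Sum: F(1, 3, 0) = (3) + (0) + (27) + (0) = 30.
Reducing mod 7: 30 ≡ 2 (mod 7).
Since F(a, b, c) ≡ 2 ≠ 0 (mod 7), P does NOT lie on the curve.


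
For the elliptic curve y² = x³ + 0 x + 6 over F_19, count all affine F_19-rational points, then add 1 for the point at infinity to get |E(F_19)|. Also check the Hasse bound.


Affine points = {(0, 5), (0, 14), (1, 8), (1, 11), (5, 6), (5, 13), (7, 8), (7, 11), (8, 9), (8, 10), (11, 8), (11, 11), (12, 9), (12, 10), (16, 6), (16, 13), (17, 6), (17, 13), (18, 9), (18, 10)}; affine count = 20; |E(F_19)| = 21.

Discriminant check: Δ ∝ 4a³ + 27b² = 4·0³ + 27·6² = 4·0 + 27·36 ≡ 3 (mod 19). Nonzero ⇒ E is nonsingular.
For each x ∈ F_19, compute rhs = x³ + 0·x + 6 mod 19, then count y ∈ F_19 with y² ≡ rhs.
  x = 0: rhs = 6, matching y values: 5, 14 (2 points).
  x = 1: rhs = 7, matching y values: 8, 11 (2 points).
  x = 2: rhs = 14, matching y values: none (0 points).
  x = 3: rhs = 14, matching y values: none (0 points).
  x = 4: rhs = 13, matching y values: none (0 points).
  x = 5: rhs = 17, matching y values: 6, 13 (2 points).
  x = 6: rhs = 13, matching y values: none (0 points).
  x = 7: rhs = 7, matching y values: 8, 11 (2 points).
  x = 8: rhs = 5, matching y values: 9, 10 (2 points).
  x = 9: rhs = 13, matching y values: none (0 points).
  x = 10: rhs = 18, matching y values: none (0 points).
  x = 11: rhs = 7, matching y values: 8, 11 (2 points).
  x = 12: rhs = 5, matching y values: 9, 10 (2 points).
  x = 13: rhs = 18, matching y values: none (0 points).
  x = 14: rhs = 14, matching y values: none (0 points).
  x = 15: rhs = 18, matching y values: none (0 points).
  x = 16: rhs = 17, matching y values: 6, 13 (2 points).
  x = 17: rhs = 17, matching y values: 6, 13 (2 points).
  x = 18: rhs = 5, matching y values: 9, 10 (2 points).
Total affine count: 20.
Full point count |E(F_19)| = 20 + 1 = 21.
Hasse bound: |21 − (19+1)| = |1| = 1 ≤ 2√19 ≈ 8.7178 ✓.


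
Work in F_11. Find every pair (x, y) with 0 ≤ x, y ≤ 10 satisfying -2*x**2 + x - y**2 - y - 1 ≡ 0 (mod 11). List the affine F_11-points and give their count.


Affine F_11-points: {(1, 4), (1, 6), (3, 2), (3, 8), (5, 4), (5, 6), (8, 0), (8, 10), (9, 0), (9, 10)}; count = 10.

For each of the 121 pairs (x, y) ∈ F_11², evaluate f(x, y) mod 11. Record the zeros.
  x = 0: [0↦10, 1↦8, 2↦4, 3↦9, 4↦1, 5↦2, 6↦1, 7↦9, 8↦4, 9↦8, 10↦10]  zeros at y ∈ ∅
  x = 1: [0↦9, 1↦7, 2↦3, 3↦8, 4↦0, 5↦1, 6↦0, 7↦8, 8↦3, 9↦7, 10↦9]  zeros at y ∈ {4, 6}
  x = 2: [0↦4, 1↦2, 2↦9, 3↦3, 4↦6, 5↦7, 6↦6, 7↦3, 8↦9, 9↦2, 10↦4]  zeros at y ∈ ∅
  x = 3: [0↦6, 1↦4, 2↦0, 3↦5, 4↦8, 5↦9, 6↦8, 7↦5, 8↦0, 9↦4, 10↦6]  zeros at y ∈ {2, 8}
  x = 4: [0↦4, 1↦2, 2↦9, 3↦3, 4↦6, 5↦7, 6↦6, 7↦3, 8↦9, 9↦2, 10↦4]  zeros at y ∈ ∅
  x = 5: [0↦9, 1↦7, 2↦3, 3↦8, 4↦0, 5↦1, 6↦0, 7↦8, 8↦3, 9↦7, 10↦9]  zeros at y ∈ {4, 6}
  x = 6: [0↦10, 1↦8, 2↦4, 3↦9, 4↦1, 5↦2, 6↦1, 7↦9, 8↦4, 9↦8, 10↦10]  zeros at y ∈ ∅
  x = 7: [0↦7, 1↦5, 2↦1, 3↦6, 4↦9, 5↦10, 6↦9, 7↦6, 8↦1, 9↦5, 10↦7]  zeros at y ∈ ∅
  x = 8: [0↦0, 1↦9, 2↦5, 3↦10, 4↦2, 5↦3, 6↦2, 7↦10, 8↦5, 9↦9, 10↦0]  zeros at y ∈ {0, 10}
  x = 9: [0↦0, 1↦9, 2↦5, 3↦10, 4↦2, 5↦3, 6↦2, 7↦10, 8↦5, 9↦9, 10↦0]  zeros at y ∈ {0, 10}
  x = 10: [0↦7, 1↦5, 2↦1, 3↦6, 4↦9, 5↦10, 6↦9, 7↦6, 8↦1, 9↦5, 10↦7]  zeros at y ∈ ∅
Collecting zeros: affine points = {(1, 4), (1, 6), (3, 2), (3, 8), (5, 4), (5, 6), (8, 0), (8, 10), (9, 0), (9, 10)}.
Total count |C(F_11)_aff| = 10.


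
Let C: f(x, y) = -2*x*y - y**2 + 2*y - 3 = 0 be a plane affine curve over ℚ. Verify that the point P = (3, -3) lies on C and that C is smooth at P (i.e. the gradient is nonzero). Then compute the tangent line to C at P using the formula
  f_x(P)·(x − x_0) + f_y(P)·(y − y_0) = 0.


Tangent line at P: 6*x + 2*y - 12 = 0.

Step 1: f(3, -3) = 0, so P lies on C.
Step 2: partial derivatives
  f_x(x, y) = -2*y, f_y(x, y) = -2*x - 2*y + 2.
  f_x(P) = 6, f_y(P) = 2 (gradient nonzero, so P is smooth).
Step 3: tangent line at P: 6·(x − 3) + 2·(y − -3) = 0.
Expanding: 6*x + 2*y - 12 = 0.


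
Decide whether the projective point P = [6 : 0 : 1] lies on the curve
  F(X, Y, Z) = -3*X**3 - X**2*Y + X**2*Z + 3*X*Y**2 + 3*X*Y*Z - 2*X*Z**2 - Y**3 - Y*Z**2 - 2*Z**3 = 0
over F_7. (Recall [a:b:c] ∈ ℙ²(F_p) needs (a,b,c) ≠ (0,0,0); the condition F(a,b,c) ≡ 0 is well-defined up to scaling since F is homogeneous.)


F(6,0,1) ≡ 4 (mod 7); P is NOT on the curve.

Evaluate F(6, 0, 1) term-by-term (mod 7).
  -3*X**3 ↦ -3·216·1·1 = -648
  -X**2*Y ↦ -1·36·0·1 = 0
  X**2*Z ↦ 1·36·1·1 = 36
  3*X*Y**2 ↦ 3·6·0·1 = 0
  3*X*Y*Z ↦ 3·6·0·1 = 0
  -2*X*Z**2 ↦ -2·6·1·1 = -12
  -Y**3 ↦ -1·1·0·1 = 0
  -Y*Z**2 ↦ -1·1·0·1 = 0
  -2*Z**3 ↦ -2·1·1·1 = -2
Sum: F(6, 0, 1) = (-648) + (0) + (36) + (0) + (0) + (-12) + (0) + (0) + (-2) = -626.
Reducing mod 7: -626 ≡ 4 (mod 7).
Since F(a, b, c) ≡ 4 ≠ 0 (mod 7), P does NOT lie on the curve.


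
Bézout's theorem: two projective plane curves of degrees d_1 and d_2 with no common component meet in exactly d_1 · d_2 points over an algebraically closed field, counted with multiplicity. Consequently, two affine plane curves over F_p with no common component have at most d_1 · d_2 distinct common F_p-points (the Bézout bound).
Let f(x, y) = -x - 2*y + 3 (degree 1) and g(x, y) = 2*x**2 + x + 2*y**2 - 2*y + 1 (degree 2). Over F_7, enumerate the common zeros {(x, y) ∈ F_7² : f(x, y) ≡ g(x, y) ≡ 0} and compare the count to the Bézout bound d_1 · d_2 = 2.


Common zeros: {(2, 4), (4, 3)}; count = 2; Bézout bound = 2.

deg(f) = 1, deg(g) = 2, so Bézout bound = 2.
Scan x ∈ F_7. For each x, list the y ∈ F_7 with f(x, y) ≡ 0 and those with g(x, y) ≡ 0 (mod 7); the common zeros in that column are the intersection.
  x = 0: f ≡ 0 at y ∈ {5}; g ≡ 0 at y ∈ ∅; common: ∅.
  x = 1: f ≡ 0 at y ∈ {1}; g ≡ 0 at y ∈ {4}; common: ∅.
  x = 2: f ≡ 0 at y ∈ {4}; g ≡ 0 at y ∈ {4}; common: {4}.
  x = 3: f ≡ 0 at y ∈ {0}; g ≡ 0 at y ∈ ∅; common: ∅.
  x = 4: f ≡ 0 at y ∈ {3}; g ≡ 0 at y ∈ {3, 5}; common: {3}.
  x = 5: f ≡ 0 at y ∈ {6}; g ≡ 0 at y ∈ {0, 1}; common: ∅.
  x = 6: f ≡ 0 at y ∈ {2}; g ≡ 0 at y ∈ {3, 5}; common: ∅.
Collecting: common zeros = {(2, 4), (4, 3)}, so the count is 2.
Comparison with the Bézout bound: 2 ≤ 2 = deg(f)·deg(g), as expected for curves with no common component (the bound is attained).


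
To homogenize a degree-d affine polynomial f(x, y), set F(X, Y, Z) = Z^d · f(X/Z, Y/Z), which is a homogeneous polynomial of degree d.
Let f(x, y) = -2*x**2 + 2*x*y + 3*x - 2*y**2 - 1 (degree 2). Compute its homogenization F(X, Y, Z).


F(X, Y, Z) = -2*X**2 + 2*X*Y + 3*X*Z - 2*Y**2 - Z**2

deg(f) = 2.
Substitute x = X/Z, y = Y/Z into f, then multiply by Z^2.
  monomial -2·x^2·y^0 ↦ -2·X^2·Y^0·Z^0.
  monomial 2·x^1·y^1 ↦ 2·X^1·Y^1·Z^0.
  monomial 3·x^1·y^0 ↦ 3·X^1·Y^0·Z^1.
  monomial -2·x^0·y^2 ↦ -2·X^0·Y^2·Z^0.
  monomial -1·x^0·y^0 ↦ -1·X^0·Y^0·Z^2.
Collecting: F(X, Y, Z) = -2*X**2 + 2*X*Y + 3*X*Z - 2*Y**2 - Z**2.


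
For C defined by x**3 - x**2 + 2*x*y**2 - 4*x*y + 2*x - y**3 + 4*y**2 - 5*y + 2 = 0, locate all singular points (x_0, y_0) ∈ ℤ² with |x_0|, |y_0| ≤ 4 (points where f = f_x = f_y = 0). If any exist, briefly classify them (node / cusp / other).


Singular points: {(0, 1)}; classification: node.

Compute partial derivatives:
  f_x = 3*x**2 - 2*x + 2*y**2 - 4*y + 2.
  f_y = 4*x*y - 4*x - 3*y**2 + 8*y - 5.
Scan x_0 ∈ {−4, ..., 4}. For each x_0, f_y(x_0, y) is a polynomial in y; find its integer roots y ∈ {−4, ..., 4}, then test f_x and f at those candidates.
  x = -4: f_y(-4, y) = -3*y**2 - 8*y + 11; vanishes at y ∈ {1}. (-4, 1): f_x = 56 ≠ 0.
  x = -3: f_y(-3, y) = -3*y**2 - 4*y + 7; vanishes at y ∈ {1}. (-3, 1): f_x = 33 ≠ 0.
  x = -2: f_y(-2, y) = 3 - 3*y**2; vanishes at y ∈ {-1, 1}. (-2, -1): f_x = 24 ≠ 0; (-2, 1): f_x = 16 ≠ 0.
  x = -1: f_y(-1, y) = -3*y**2 + 4*y - 1; vanishes at y ∈ {1}. (-1, 1): f_x = 5 ≠ 0.
  x = 0: f_y(0, y) = -3*y**2 + 8*y - 5; vanishes at y ∈ {1}. (0, 1): f_x = 0, f = 0 — SINGULAR.
  x = 1: f_y(1, y) = -3*y**2 + 12*y - 9; vanishes at y ∈ {1, 3}. (1, 1): f_x = 1 ≠ 0; (1, 3): f_x = 9 ≠ 0.
  x = 2: f_y(2, y) = -3*y**2 + 16*y - 13; vanishes at y ∈ {1}. (2, 1): f_x = 8 ≠ 0.
  x = 3: f_y(3, y) = -3*y**2 + 20*y - 17; vanishes at y ∈ {1}. (3, 1): f_x = 21 ≠ 0.
  x = 4: f_y(4, y) = -3*y**2 + 24*y - 21; vanishes at y ∈ {1}. (4, 1): f_x = 40 ≠ 0.
Only singular point on the grid: (0, 1).
Classify: substitute x = 0 + u, y = 1 + v and expand: f = u**3 - u**2 + 2*u*v**2 - v**3 + v**2.
No constant or linear terms (consistent with a singular point). Quadratic part: -u**2 + v**2. Cubic part: u**3 + 2*u*v**2 - v**3.
The quadratic part v**2 - u**2 = (v − u)(v + u) splits into two distinct linear factors, so there are two distinct tangent lines y − 1 = ±(x − 0) — this is a node (ordinary double point).
Classification: node.


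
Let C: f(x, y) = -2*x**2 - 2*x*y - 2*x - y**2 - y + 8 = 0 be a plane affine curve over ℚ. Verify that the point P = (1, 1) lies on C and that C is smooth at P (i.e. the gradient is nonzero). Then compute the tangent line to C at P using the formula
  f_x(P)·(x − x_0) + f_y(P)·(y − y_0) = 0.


Tangent line at P: -8*x - 5*y + 13 = 0.

Step 1: f(1, 1) = 0, so P lies on C.
Step 2: partial derivatives
  f_x(x, y) = -4*x - 2*y - 2, f_y(x, y) = -2*x - 2*y - 1.
  f_x(P) = -8, f_y(P) = -5 (gradient nonzero, so P is smooth).
Step 3: tangent line at P: -8·(x − 1) + -5·(y − 1) = 0.
Expanding: -8*x - 5*y + 13 = 0.


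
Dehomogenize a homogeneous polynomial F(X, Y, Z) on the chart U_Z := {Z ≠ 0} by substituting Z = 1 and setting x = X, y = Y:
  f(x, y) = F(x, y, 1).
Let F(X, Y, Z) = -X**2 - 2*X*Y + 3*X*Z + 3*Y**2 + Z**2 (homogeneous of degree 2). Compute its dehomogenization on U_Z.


f(x, y) = -x**2 - 2*x*y + 3*x + 3*y**2 + 1

On U_Z we set Z = 1. Each monomial c·X^i·Y^j·Z^k in F becomes c·x^i·y^j·1^k = c·x^i·y^j.
Substituting Z = 1: F(X, Y, 1) = -x**2 - 2*x*y + 3*x + 3*y**2 + 1.
Note: deg(f) ≤ deg(F) = 2; strict inequality happens when F is divisible by Z (lost terms).


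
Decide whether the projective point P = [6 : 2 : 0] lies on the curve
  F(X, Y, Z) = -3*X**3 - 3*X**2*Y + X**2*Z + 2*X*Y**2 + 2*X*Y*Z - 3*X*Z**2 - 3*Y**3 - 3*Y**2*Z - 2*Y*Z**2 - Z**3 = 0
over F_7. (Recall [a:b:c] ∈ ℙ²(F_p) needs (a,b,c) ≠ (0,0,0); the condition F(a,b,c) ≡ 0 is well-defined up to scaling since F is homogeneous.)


F(6,2,0) ≡ 0 (mod 7); P is on the curve.

Evaluate F(6, 2, 0) term-by-term (mod 7).
  -3*X**3 ↦ -3·216·1·1 = -648
  -3*X**2*Y ↦ -3·36·2·1 = -216
  X**2*Z ↦ 1·36·1·0 = 0
  2*X*Y**2 ↦ 2·6·4·1 = 48
  2*X*Y*Z ↦ 2·6·2·0 = 0
  -3*X*Z**2 ↦ -3·6·1·0 = 0
  -3*Y**3 ↦ -3·1·8·1 = -24
  -3*Y**2*Z ↦ -3·1·4·0 = 0
  -2*Y*Z**2 ↦ -2·1·2·0 = 0
  -Z**3 ↦ -1·1·1·0 = 0
Sum: F(6, 2, 0) = (-648) + (-216) + (0) + (48) + (0) + (0) + (-24) + (0) + (0) + (0) = -840.
Reducing mod 7: -840 ≡ 0 (mod 7).
Since F(a, b, c) ≡ 0 (mod 7), P lies on the curve.


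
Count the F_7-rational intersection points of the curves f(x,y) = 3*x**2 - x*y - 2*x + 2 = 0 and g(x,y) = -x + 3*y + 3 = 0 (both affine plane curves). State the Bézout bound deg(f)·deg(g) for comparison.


Common zeros: ∅; count = 0; Bézout bound = 2.

deg(f) = 2, deg(g) = 1, so Bézout bound = 2.
Scan x ∈ F_7. For each x, list the y ∈ F_7 with f(x, y) ≡ 0 and those with g(x, y) ≡ 0 (mod 7); the common zeros in that column are the intersection.
  x = 0: f ≡ 0 at y ∈ ∅; g ≡ 0 at y ∈ {6}; common: ∅.
  x = 1: f ≡ 0 at y ∈ {3}; g ≡ 0 at y ∈ {4}; common: ∅.
  x = 2: f ≡ 0 at y ∈ {5}; g ≡ 0 at y ∈ {2}; common: ∅.
  x = 3: f ≡ 0 at y ∈ {3}; g ≡ 0 at y ∈ {0}; common: ∅.
  x = 4: f ≡ 0 at y ∈ {0}; g ≡ 0 at y ∈ {5}; common: ∅.
  x = 5: f ≡ 0 at y ∈ {5}; g ≡ 0 at y ∈ {3}; common: ∅.
  x = 6: f ≡ 0 at y ∈ {0}; g ≡ 0 at y ∈ {1}; common: ∅.
Collecting: common zeros = ∅, so the count is 0.
Comparison with the Bézout bound: 0 ≤ 2 = deg(f)·deg(g), as expected for curves with no common component (the affine F_7-count falls short of the bound because intersections may lie at infinity, over extension fields, or carry multiplicity).


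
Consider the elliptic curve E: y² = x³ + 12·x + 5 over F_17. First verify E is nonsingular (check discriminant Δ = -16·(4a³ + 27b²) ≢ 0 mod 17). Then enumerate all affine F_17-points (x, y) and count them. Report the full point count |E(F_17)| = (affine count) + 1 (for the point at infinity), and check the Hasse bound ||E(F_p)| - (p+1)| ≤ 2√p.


Affine points = {(1, 1), (1, 16), (3, 0), (4, 7), (4, 10), (6, 2), (6, 15), (8, 1), (8, 16), (9, 3), (9, 14), (16, 3), (16, 14)}; affine count = 13; |E(F_17)| = 14.

Discriminant check: Δ ∝ 4a³ + 27b² = 4·12³ + 27·5² = 4·1728 + 27·25 ≡ 5 (mod 17). Nonzero ⇒ E is nonsingular.
For each x ∈ F_17, compute rhs = x³ + 12·x + 5 mod 17, then count y ∈ F_17 with y² ≡ rhs.
  x = 0: rhs = 5, matching y values: none (0 points).
  x = 1: rhs = 1, matching y values: 1, 16 (2 points).
  x = 2: rhs = 3, matching y values: none (0 points).
  x = 3: rhs = 0, matching y values: 0 (1 points).
  x = 4: rhs = 15, matching y values: 7, 10 (2 points).
  x = 5: rhs = 3, matching y values: none (0 points).
  x = 6: rhs = 4, matching y values: 2, 15 (2 points).
  x = 7: rhs = 7, matching y values: none (0 points).
  x = 8: rhs = 1, matching y values: 1, 16 (2 points).
  x = 9: rhs = 9, matching y values: 3, 14 (2 points).
  x = 10: rhs = 3, matching y values: none (0 points).
  x = 11: rhs = 6, matching y values: none (0 points).
  x = 12: rhs = 7, matching y values: none (0 points).
  x = 13: rhs = 12, matching y values: none (0 points).
  x = 14: rhs = 10, matching y values: none (0 points).
  x = 15: rhs = 7, matching y values: none (0 points).
  x = 16: rhs = 9, matching y values: 3, 14 (2 points).
Total affine count: 13.
Full point count |E(F_17)| = 13 + 1 = 14.
Hasse bound: |14 − (17+1)| = |-4| = 4 ≤ 2√17 ≈ 8.2462 ✓.


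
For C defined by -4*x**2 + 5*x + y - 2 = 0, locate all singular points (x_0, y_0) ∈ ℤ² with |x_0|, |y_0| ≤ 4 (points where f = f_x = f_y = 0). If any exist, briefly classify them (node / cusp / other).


No singular points in the scanned grid; C is smooth there.

Compute partial derivatives:
  f_x = 5 - 8*x.
  f_y = 1.
f_y = 1 is a nonzero constant, so f_y never vanishes: no point (x, y) can satisfy f = f_x = f_y = 0. In particular no (x, y) ∈ {−4, ..., 4}² is singular; the curve is smooth.
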